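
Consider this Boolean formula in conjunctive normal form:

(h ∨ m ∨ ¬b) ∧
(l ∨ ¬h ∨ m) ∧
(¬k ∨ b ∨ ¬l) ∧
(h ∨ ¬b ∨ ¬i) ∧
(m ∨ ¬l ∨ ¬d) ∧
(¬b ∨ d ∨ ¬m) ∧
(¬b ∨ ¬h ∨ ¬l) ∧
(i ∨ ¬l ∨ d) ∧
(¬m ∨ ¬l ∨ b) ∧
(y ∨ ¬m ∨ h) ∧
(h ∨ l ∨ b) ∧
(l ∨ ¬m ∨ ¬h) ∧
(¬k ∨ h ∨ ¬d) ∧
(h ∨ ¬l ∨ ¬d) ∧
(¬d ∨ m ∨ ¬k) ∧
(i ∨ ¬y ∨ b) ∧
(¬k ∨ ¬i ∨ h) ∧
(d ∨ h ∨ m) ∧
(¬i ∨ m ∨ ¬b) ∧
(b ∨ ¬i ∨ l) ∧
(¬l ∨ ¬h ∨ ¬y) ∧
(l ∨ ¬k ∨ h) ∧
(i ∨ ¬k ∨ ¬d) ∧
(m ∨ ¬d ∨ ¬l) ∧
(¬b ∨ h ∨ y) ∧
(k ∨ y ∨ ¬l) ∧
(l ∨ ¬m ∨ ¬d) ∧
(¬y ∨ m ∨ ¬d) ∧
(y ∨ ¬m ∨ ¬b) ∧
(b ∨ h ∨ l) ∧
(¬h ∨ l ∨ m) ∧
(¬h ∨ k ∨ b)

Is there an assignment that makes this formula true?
No

No, the formula is not satisfiable.

No assignment of truth values to the variables can make all 32 clauses true simultaneously.

The formula is UNSAT (unsatisfiable).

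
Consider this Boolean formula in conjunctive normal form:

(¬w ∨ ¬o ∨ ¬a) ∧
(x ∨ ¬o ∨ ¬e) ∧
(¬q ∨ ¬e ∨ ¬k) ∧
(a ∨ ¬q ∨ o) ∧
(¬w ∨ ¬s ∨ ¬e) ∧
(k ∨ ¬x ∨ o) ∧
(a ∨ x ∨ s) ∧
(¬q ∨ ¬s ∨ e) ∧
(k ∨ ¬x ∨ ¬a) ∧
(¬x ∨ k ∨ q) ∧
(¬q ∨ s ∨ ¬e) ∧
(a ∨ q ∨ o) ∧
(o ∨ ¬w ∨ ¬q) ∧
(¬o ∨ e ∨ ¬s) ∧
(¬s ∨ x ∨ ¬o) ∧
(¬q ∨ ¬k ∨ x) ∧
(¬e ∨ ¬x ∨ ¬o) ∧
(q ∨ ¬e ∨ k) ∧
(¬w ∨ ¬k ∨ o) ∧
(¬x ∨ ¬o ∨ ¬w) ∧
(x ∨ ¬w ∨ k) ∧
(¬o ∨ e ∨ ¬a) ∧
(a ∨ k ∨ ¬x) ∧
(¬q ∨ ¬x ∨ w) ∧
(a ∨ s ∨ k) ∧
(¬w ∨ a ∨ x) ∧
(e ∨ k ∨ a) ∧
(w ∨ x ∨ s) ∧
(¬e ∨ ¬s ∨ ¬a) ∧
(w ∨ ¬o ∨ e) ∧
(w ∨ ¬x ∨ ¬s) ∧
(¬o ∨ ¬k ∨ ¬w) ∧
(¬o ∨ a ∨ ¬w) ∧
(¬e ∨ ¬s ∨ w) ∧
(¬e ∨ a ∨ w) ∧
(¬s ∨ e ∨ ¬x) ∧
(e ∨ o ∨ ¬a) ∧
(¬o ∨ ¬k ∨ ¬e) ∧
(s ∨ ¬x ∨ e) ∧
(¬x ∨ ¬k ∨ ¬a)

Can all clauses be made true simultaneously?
No

No, the formula is not satisfiable.

No assignment of truth values to the variables can make all 40 clauses true simultaneously.

The formula is UNSAT (unsatisfiable).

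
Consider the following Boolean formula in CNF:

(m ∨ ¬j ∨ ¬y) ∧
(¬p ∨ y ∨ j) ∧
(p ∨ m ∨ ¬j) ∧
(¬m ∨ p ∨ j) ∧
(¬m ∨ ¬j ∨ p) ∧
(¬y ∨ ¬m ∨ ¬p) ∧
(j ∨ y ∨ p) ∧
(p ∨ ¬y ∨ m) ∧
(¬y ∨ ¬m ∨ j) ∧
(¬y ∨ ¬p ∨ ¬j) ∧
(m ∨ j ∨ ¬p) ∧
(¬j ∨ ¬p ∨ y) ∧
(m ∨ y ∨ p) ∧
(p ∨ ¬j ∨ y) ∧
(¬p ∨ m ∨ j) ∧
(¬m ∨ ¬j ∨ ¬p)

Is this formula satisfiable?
No

No, the formula is not satisfiable.

No assignment of truth values to the variables can make all 16 clauses true simultaneously.

The formula is UNSAT (unsatisfiable).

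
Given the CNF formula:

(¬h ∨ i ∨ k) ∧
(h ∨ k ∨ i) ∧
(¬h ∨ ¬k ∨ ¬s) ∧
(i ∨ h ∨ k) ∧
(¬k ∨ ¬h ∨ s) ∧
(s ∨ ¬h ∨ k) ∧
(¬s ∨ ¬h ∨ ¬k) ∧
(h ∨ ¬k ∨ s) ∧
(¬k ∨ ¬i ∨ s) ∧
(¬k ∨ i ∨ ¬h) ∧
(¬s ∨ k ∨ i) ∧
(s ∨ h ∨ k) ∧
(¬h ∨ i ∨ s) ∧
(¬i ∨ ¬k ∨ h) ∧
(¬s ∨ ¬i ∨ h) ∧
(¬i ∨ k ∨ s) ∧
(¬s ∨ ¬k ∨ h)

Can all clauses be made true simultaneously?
Yes

Yes, the formula is satisfiable.

One satisfying assignment is: i=True, k=False, s=True, h=True

Verification: With this assignment, all 17 clauses evaluate to true.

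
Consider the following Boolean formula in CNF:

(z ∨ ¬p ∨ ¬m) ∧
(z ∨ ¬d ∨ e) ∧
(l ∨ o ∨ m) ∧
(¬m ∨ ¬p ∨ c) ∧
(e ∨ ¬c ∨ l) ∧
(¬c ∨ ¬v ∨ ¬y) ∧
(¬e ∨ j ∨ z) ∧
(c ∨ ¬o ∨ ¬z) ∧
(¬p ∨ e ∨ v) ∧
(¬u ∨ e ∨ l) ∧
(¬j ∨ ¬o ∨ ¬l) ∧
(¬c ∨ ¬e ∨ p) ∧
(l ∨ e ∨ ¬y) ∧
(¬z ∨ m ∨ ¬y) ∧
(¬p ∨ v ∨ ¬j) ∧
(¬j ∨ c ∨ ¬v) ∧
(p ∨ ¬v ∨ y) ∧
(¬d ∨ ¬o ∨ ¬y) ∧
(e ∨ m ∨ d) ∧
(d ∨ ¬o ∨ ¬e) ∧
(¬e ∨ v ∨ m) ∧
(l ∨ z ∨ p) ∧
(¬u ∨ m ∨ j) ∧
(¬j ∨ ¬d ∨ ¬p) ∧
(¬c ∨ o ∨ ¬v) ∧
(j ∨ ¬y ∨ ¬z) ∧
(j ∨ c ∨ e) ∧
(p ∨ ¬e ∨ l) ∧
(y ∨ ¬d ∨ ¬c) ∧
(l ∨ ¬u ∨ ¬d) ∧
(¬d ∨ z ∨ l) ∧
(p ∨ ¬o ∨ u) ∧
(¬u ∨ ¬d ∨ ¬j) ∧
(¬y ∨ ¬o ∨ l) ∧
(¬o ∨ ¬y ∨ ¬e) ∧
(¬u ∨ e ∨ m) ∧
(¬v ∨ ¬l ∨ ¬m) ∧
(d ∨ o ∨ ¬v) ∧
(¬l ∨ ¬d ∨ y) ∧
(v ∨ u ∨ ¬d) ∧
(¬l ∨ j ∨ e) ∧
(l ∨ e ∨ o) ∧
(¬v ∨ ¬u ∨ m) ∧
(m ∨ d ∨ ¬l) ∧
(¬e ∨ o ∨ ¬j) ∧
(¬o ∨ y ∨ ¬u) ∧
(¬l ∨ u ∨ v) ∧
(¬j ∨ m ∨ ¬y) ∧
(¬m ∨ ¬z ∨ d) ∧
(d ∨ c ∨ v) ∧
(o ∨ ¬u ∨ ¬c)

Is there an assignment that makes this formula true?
No

No, the formula is not satisfiable.

No assignment of truth values to the variables can make all 51 clauses true simultaneously.

The formula is UNSAT (unsatisfiable).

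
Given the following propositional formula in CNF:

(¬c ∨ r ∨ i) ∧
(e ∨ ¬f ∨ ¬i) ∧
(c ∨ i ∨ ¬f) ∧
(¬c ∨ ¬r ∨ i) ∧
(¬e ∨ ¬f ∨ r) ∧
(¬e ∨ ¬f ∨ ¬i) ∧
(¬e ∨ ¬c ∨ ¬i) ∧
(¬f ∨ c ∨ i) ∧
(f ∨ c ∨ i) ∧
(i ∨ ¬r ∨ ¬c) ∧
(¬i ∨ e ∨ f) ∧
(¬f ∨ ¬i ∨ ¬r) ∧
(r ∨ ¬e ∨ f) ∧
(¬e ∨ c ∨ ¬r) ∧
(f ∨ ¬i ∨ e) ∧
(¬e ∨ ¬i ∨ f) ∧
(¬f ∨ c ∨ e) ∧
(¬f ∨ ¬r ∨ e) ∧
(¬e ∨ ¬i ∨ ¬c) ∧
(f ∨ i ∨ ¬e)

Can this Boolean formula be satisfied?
No

No, the formula is not satisfiable.

No assignment of truth values to the variables can make all 20 clauses true simultaneously.

The formula is UNSAT (unsatisfiable).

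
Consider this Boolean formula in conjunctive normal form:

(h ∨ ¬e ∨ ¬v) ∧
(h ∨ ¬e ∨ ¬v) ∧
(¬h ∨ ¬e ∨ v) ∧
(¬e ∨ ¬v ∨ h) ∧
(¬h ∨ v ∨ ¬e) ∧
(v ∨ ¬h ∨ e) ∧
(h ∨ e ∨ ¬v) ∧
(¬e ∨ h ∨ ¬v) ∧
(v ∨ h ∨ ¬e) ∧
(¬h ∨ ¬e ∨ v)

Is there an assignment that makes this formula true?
Yes

Yes, the formula is satisfiable.

One satisfying assignment is: v=False, e=False, h=False

Verification: With this assignment, all 10 clauses evaluate to true.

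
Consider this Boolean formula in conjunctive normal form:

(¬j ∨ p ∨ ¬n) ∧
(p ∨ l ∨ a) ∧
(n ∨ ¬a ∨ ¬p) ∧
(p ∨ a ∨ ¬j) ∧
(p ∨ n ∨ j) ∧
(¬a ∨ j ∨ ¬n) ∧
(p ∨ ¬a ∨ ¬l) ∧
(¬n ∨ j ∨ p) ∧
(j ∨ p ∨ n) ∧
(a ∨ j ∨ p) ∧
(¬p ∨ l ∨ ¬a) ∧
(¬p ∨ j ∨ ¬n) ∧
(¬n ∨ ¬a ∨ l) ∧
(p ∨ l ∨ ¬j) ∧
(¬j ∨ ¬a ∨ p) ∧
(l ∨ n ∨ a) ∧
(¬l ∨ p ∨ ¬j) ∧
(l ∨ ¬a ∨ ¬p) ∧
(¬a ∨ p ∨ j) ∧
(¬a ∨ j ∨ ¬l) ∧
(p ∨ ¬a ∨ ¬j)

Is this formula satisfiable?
Yes

Yes, the formula is satisfiable.

One satisfying assignment is: a=False, p=True, n=False, l=True, j=False

Verification: With this assignment, all 21 clauses evaluate to true.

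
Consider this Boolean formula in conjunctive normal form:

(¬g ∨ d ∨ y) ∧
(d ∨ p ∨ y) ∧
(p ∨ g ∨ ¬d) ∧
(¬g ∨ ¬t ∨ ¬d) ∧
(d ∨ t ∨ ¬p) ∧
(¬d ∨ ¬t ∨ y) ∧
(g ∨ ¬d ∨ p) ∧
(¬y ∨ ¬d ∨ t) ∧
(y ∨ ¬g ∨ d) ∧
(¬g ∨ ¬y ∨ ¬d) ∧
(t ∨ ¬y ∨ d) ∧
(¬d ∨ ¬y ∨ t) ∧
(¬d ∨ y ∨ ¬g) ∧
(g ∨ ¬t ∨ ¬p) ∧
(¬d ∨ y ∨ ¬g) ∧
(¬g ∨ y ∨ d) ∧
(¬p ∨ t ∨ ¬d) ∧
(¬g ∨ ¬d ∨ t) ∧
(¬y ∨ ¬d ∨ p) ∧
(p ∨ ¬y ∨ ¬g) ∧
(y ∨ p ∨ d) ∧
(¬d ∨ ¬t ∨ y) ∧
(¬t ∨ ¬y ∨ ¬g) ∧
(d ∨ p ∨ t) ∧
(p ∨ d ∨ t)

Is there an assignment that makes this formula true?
Yes

Yes, the formula is satisfiable.

One satisfying assignment is: g=False, d=False, p=False, y=True, t=True

Verification: With this assignment, all 25 clauses evaluate to true.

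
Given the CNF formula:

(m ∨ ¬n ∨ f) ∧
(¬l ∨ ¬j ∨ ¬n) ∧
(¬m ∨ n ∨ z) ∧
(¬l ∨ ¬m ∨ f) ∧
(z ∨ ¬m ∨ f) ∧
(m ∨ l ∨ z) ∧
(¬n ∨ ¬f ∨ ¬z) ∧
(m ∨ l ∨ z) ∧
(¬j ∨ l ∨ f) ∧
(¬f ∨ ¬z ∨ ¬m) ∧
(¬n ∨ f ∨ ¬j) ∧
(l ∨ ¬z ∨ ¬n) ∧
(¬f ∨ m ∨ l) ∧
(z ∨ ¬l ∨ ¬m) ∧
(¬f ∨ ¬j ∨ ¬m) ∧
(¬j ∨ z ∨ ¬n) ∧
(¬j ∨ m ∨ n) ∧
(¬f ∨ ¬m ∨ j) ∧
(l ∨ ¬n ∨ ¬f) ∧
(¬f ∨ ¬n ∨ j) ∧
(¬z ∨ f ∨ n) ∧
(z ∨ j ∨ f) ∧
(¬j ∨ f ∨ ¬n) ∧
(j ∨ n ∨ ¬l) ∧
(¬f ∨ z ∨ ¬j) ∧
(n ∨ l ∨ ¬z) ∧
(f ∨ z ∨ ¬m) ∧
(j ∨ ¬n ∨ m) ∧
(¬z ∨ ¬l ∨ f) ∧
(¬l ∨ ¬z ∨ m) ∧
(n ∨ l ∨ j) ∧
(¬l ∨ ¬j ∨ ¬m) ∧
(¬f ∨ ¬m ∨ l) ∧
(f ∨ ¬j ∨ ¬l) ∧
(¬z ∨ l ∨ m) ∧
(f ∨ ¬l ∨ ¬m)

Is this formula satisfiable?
No

No, the formula is not satisfiable.

No assignment of truth values to the variables can make all 36 clauses true simultaneously.

The formula is UNSAT (unsatisfiable).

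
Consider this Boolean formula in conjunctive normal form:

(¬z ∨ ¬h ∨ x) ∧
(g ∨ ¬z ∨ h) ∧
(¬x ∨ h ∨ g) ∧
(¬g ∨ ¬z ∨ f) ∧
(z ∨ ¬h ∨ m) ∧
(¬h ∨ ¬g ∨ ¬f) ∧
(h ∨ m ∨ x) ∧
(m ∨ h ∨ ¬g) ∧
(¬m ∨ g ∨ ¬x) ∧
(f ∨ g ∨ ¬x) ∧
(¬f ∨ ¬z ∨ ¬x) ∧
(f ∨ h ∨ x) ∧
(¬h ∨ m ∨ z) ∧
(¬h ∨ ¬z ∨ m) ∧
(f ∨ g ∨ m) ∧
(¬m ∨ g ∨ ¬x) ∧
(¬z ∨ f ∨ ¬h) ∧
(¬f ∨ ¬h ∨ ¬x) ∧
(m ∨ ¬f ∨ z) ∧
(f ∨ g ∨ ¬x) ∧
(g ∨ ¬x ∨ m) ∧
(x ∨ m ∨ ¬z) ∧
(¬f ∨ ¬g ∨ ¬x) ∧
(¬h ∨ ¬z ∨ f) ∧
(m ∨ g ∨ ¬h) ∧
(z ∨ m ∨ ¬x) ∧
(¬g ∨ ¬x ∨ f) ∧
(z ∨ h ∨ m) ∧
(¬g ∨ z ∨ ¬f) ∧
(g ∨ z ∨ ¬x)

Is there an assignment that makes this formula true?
Yes

Yes, the formula is satisfiable.

One satisfying assignment is: z=False, h=True, x=False, g=True, m=True, f=False

Verification: With this assignment, all 30 clauses evaluate to true.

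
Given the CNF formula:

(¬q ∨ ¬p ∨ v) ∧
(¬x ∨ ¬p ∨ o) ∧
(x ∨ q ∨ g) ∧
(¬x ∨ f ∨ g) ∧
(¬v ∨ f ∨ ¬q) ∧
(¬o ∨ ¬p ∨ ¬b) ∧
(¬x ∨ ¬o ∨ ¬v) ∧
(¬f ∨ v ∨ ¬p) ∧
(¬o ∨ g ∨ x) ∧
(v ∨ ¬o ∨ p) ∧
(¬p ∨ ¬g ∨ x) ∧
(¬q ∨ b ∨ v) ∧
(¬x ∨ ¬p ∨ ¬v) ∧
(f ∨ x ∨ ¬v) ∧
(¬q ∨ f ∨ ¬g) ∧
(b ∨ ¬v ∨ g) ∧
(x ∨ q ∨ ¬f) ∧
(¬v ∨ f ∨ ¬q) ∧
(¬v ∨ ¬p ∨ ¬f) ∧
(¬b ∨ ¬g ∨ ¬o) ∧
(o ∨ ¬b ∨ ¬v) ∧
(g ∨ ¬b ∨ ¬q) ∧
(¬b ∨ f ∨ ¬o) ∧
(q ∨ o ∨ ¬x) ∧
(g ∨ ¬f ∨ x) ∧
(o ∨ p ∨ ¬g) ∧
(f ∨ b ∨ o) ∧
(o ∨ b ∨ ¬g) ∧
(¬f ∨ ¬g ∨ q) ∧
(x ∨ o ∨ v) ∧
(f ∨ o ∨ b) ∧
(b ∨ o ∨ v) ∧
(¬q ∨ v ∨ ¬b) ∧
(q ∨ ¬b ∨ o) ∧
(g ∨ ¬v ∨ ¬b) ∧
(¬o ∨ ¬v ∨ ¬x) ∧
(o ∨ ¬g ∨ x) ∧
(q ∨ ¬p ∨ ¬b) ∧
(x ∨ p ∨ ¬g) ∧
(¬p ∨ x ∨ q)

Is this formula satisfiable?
Yes

Yes, the formula is satisfiable.

One satisfying assignment is: f=False, b=False, v=False, q=False, x=True, o=True, p=True, g=True

Verification: With this assignment, all 40 clauses evaluate to true.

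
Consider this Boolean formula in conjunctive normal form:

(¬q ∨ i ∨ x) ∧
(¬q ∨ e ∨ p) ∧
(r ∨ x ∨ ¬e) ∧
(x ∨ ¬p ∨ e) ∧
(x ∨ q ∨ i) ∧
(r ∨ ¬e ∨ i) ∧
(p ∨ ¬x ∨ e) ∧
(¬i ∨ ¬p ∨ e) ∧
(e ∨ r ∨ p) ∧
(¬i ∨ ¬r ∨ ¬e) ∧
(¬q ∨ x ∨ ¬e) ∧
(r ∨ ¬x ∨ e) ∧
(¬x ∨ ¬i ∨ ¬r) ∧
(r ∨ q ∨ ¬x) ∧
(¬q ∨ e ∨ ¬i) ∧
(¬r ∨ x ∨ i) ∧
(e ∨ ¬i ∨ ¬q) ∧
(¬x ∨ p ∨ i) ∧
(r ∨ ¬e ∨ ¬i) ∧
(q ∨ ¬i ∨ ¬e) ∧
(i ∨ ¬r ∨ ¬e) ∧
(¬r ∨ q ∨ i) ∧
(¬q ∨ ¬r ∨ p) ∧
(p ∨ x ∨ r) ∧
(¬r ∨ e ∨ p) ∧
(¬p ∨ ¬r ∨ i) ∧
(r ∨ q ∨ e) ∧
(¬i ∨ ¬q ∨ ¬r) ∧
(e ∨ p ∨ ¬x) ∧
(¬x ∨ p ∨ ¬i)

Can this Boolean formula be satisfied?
No

No, the formula is not satisfiable.

No assignment of truth values to the variables can make all 30 clauses true simultaneously.

The formula is UNSAT (unsatisfiable).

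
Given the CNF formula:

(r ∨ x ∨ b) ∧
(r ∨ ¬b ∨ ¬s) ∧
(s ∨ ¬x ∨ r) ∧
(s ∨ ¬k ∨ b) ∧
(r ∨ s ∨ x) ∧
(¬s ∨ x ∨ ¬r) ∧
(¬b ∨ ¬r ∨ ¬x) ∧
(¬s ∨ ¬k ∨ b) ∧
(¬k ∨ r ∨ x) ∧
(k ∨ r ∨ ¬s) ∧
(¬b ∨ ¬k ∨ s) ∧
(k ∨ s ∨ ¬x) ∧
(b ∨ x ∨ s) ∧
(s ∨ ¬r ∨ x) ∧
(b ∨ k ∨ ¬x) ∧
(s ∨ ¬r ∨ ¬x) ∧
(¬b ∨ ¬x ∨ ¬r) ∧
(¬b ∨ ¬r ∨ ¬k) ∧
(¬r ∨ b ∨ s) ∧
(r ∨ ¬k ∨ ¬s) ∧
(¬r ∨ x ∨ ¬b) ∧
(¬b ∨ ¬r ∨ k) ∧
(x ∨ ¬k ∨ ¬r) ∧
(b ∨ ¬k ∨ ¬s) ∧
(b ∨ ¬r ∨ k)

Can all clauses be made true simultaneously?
No

No, the formula is not satisfiable.

No assignment of truth values to the variables can make all 25 clauses true simultaneously.

The formula is UNSAT (unsatisfiable).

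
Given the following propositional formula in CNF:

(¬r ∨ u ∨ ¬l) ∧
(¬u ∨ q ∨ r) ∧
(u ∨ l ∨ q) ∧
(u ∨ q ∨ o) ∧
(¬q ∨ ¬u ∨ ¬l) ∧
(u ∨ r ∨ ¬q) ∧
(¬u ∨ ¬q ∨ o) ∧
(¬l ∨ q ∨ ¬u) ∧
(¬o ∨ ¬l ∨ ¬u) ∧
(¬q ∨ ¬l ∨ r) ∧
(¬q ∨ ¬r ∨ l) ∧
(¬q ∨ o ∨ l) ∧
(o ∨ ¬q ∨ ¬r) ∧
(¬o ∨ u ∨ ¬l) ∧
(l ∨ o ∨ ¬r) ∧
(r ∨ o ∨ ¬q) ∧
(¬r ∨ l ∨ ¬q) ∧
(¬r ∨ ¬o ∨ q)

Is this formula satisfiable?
Yes

Yes, the formula is satisfiable.

One satisfying assignment is: l=False, o=True, u=True, r=False, q=True

Verification: With this assignment, all 18 clauses evaluate to true.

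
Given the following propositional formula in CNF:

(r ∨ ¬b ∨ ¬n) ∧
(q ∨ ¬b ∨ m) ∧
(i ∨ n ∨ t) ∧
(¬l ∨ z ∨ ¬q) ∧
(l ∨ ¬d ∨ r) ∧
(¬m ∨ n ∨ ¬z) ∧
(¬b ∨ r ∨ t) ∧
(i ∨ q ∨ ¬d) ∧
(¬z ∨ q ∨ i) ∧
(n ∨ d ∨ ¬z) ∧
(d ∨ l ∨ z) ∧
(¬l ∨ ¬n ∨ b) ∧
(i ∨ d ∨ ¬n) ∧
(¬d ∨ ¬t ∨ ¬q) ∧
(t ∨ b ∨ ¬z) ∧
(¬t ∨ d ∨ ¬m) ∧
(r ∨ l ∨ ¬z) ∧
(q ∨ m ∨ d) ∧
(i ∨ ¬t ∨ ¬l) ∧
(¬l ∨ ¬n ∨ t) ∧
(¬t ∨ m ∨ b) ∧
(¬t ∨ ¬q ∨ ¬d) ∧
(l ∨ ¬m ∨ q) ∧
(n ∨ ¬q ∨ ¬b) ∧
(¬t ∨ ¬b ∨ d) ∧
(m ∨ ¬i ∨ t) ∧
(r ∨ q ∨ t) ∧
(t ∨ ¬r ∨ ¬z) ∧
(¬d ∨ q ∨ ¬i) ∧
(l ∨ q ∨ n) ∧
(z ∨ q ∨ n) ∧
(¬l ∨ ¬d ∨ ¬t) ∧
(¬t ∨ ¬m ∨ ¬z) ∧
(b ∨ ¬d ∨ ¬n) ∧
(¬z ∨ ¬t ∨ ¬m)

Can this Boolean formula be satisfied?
Yes

Yes, the formula is satisfiable.

One satisfying assignment is: m=True, b=True, t=False, d=True, n=True, q=True, z=False, i=True, r=True, l=False

Verification: With this assignment, all 35 clauses evaluate to true.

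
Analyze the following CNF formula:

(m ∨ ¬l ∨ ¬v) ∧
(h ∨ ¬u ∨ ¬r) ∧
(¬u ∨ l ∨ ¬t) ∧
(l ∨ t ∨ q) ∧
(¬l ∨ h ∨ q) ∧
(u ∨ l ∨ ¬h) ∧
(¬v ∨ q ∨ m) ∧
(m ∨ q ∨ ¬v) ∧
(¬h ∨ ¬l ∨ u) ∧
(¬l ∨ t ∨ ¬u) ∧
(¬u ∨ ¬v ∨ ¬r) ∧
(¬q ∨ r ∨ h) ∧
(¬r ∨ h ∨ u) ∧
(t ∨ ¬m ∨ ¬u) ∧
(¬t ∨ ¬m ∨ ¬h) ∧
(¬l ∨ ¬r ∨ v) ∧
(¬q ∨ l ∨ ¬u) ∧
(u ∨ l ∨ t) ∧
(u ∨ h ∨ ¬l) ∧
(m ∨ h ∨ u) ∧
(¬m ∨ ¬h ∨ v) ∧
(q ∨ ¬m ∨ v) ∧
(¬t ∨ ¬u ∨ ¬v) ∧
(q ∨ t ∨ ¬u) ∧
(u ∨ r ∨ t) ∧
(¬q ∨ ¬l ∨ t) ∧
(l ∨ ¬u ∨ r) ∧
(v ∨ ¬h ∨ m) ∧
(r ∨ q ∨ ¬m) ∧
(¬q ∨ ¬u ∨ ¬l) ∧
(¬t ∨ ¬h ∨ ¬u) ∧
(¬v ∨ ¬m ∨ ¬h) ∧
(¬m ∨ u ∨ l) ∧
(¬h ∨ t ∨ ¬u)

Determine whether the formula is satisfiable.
No

No, the formula is not satisfiable.

No assignment of truth values to the variables can make all 34 clauses true simultaneously.

The formula is UNSAT (unsatisfiable).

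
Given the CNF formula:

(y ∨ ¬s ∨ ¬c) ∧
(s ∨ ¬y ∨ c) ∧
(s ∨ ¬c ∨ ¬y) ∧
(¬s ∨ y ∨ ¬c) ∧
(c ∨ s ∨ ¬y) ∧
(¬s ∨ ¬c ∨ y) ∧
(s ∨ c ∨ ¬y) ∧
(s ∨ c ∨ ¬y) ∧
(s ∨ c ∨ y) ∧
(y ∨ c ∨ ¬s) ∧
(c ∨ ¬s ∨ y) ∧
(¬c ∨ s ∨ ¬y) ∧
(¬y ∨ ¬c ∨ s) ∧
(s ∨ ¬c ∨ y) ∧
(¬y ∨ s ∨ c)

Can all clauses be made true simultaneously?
Yes

Yes, the formula is satisfiable.

One satisfying assignment is: y=True, s=True, c=False

Verification: With this assignment, all 15 clauses evaluate to true.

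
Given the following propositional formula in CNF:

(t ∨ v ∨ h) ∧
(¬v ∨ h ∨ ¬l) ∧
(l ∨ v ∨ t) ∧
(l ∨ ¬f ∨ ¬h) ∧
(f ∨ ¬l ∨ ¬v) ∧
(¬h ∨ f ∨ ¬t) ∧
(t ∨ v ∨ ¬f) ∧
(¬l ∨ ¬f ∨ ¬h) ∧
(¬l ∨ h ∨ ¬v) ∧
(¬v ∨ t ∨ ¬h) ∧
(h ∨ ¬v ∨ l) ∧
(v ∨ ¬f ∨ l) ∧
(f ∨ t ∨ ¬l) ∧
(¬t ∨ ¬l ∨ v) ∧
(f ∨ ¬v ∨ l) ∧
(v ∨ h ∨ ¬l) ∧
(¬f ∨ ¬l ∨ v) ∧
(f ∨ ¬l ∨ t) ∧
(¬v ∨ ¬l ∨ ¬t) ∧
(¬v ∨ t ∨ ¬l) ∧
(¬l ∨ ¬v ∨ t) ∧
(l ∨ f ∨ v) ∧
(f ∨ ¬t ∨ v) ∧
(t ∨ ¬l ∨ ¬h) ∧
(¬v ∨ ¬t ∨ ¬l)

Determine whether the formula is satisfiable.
No

No, the formula is not satisfiable.

No assignment of truth values to the variables can make all 25 clauses true simultaneously.

The formula is UNSAT (unsatisfiable).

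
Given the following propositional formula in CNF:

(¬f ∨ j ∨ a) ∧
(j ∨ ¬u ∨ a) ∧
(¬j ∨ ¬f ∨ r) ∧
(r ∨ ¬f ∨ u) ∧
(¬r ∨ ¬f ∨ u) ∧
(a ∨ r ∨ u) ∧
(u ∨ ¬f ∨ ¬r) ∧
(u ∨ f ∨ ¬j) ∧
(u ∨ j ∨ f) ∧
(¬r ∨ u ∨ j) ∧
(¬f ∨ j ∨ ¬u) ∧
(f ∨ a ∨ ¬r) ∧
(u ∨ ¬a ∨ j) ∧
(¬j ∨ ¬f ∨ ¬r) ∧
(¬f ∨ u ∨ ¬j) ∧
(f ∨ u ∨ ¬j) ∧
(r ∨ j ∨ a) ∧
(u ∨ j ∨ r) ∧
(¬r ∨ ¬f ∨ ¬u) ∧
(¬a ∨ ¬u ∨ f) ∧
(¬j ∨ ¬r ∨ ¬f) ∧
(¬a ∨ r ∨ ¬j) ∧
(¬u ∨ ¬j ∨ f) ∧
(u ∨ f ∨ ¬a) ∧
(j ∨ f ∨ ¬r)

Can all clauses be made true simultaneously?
No

No, the formula is not satisfiable.

No assignment of truth values to the variables can make all 25 clauses true simultaneously.

The formula is UNSAT (unsatisfiable).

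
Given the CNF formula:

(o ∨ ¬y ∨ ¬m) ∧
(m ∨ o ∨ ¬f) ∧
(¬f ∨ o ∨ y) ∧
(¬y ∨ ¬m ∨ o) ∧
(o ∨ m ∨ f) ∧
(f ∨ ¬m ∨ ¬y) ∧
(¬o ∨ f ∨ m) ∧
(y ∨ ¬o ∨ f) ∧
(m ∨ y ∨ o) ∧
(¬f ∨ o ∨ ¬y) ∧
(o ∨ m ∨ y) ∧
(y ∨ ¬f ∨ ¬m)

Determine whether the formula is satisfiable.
Yes

Yes, the formula is satisfiable.

One satisfying assignment is: f=False, y=False, o=False, m=True

Verification: With this assignment, all 12 clauses evaluate to true.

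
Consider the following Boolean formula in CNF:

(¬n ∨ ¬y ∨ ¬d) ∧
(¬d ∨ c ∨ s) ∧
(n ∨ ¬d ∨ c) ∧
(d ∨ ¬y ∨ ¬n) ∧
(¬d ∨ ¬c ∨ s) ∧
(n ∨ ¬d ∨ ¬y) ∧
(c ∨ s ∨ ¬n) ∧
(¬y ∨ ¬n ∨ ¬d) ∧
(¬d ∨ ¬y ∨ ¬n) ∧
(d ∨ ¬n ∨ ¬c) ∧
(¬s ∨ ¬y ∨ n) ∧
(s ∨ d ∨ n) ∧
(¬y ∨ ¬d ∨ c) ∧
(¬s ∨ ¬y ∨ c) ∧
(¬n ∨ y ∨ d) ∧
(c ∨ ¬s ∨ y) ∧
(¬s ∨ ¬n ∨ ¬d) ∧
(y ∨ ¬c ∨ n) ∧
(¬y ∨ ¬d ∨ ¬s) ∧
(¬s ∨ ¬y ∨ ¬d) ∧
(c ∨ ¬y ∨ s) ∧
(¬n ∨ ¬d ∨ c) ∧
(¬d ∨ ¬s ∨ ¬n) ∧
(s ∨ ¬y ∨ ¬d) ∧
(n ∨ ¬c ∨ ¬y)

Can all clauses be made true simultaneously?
No

No, the formula is not satisfiable.

No assignment of truth values to the variables can make all 25 clauses true simultaneously.

The formula is UNSAT (unsatisfiable).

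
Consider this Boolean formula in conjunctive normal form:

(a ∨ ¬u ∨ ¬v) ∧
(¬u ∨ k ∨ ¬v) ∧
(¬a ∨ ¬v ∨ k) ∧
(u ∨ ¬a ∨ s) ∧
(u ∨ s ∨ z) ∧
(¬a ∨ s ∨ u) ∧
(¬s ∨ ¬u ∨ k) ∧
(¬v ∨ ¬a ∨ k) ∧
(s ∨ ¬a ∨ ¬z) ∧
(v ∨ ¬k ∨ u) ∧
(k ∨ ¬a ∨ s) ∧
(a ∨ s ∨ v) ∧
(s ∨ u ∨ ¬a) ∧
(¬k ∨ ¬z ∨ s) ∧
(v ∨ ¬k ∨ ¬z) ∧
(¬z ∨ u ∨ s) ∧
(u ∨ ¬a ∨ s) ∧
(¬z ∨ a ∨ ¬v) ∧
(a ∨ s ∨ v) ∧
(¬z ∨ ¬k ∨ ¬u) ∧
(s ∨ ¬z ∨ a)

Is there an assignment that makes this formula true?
Yes

Yes, the formula is satisfiable.

One satisfying assignment is: k=True, z=False, v=False, s=False, u=True, a=True

Verification: With this assignment, all 21 clauses evaluate to true.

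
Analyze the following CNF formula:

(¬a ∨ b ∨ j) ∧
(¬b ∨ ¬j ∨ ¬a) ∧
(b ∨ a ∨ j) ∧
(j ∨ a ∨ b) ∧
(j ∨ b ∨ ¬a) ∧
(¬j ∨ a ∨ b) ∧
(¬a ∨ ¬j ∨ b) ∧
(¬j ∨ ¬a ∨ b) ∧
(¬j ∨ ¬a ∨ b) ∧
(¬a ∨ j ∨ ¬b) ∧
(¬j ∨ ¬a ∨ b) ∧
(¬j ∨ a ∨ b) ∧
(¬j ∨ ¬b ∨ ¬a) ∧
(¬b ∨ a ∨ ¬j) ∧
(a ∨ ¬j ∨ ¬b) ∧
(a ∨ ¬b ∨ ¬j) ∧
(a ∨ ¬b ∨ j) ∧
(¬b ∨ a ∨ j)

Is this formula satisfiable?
No

No, the formula is not satisfiable.

No assignment of truth values to the variables can make all 18 clauses true simultaneously.

The formula is UNSAT (unsatisfiable).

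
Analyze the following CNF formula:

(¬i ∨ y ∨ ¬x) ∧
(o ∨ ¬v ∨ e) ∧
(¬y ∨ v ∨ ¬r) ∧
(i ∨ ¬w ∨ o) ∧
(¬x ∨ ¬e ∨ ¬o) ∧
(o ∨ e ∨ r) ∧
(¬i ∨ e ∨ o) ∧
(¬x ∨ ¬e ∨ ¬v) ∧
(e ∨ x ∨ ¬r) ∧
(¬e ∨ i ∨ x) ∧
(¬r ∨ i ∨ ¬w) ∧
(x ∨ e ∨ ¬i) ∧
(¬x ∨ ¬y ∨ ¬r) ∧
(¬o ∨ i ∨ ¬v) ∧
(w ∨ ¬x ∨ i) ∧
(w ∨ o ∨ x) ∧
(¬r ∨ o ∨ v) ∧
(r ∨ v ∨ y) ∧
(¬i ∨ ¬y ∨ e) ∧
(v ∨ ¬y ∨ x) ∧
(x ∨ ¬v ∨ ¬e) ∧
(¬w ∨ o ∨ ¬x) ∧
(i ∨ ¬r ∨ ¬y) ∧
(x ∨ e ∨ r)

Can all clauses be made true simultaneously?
Yes

Yes, the formula is satisfiable.

One satisfying assignment is: y=True, i=True, o=False, r=False, e=True, v=False, w=False, x=True

Verification: With this assignment, all 24 clauses evaluate to true.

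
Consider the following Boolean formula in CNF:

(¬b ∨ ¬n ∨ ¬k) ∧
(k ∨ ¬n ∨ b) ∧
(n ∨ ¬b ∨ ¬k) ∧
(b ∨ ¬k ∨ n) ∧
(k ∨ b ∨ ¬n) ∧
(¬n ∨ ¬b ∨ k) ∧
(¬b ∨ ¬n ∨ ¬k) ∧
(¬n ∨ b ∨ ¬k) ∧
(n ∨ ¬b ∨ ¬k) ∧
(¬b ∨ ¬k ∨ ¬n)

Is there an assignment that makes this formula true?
Yes

Yes, the formula is satisfiable.

One satisfying assignment is: k=False, n=False, b=False

Verification: With this assignment, all 10 clauses evaluate to true.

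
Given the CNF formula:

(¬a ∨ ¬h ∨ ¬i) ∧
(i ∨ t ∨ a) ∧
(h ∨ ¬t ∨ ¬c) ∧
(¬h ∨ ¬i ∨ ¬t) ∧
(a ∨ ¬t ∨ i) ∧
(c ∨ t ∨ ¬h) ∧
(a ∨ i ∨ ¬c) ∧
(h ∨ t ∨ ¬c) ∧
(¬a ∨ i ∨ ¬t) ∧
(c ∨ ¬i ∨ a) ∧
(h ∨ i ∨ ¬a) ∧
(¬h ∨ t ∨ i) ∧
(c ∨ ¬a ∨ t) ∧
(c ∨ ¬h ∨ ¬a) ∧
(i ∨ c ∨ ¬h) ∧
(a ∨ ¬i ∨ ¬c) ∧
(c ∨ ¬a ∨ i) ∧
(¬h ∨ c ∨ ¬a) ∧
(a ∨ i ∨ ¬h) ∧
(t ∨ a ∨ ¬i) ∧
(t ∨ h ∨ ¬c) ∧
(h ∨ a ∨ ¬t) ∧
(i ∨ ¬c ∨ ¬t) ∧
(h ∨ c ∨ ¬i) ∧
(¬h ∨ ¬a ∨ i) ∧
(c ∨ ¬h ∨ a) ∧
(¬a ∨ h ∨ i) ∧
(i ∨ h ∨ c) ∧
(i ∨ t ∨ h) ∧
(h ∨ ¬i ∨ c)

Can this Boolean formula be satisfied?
No

No, the formula is not satisfiable.

No assignment of truth values to the variables can make all 30 clauses true simultaneously.

The formula is UNSAT (unsatisfiable).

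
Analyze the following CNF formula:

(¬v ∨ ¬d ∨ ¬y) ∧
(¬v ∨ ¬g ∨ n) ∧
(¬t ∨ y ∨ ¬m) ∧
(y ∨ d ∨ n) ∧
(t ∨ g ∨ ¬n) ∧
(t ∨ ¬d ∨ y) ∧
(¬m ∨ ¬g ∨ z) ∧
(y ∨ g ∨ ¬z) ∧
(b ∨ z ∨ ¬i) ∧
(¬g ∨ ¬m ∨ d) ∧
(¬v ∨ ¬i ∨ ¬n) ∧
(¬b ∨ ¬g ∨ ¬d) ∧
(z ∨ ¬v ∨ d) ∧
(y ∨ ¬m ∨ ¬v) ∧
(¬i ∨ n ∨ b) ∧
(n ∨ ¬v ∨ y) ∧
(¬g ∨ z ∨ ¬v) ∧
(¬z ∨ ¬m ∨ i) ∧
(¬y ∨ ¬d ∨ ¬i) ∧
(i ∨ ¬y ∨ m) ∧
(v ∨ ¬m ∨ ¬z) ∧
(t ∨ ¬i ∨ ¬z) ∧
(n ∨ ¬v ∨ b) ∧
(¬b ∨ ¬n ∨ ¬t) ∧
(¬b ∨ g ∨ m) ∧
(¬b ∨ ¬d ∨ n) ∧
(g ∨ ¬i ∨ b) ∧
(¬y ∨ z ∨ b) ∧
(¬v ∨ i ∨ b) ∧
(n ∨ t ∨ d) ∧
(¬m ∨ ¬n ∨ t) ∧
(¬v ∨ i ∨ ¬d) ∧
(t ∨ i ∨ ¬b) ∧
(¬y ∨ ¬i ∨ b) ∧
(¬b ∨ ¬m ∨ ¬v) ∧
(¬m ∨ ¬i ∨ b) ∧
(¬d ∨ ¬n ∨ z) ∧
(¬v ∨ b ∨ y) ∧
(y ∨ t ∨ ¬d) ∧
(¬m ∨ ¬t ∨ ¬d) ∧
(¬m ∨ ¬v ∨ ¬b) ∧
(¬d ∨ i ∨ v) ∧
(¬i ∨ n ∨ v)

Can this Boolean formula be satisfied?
Yes

Yes, the formula is satisfiable.

One satisfying assignment is: m=False, z=False, y=False, b=False, g=True, t=False, v=False, i=False, n=True, d=False

Verification: With this assignment, all 43 clauses evaluate to true.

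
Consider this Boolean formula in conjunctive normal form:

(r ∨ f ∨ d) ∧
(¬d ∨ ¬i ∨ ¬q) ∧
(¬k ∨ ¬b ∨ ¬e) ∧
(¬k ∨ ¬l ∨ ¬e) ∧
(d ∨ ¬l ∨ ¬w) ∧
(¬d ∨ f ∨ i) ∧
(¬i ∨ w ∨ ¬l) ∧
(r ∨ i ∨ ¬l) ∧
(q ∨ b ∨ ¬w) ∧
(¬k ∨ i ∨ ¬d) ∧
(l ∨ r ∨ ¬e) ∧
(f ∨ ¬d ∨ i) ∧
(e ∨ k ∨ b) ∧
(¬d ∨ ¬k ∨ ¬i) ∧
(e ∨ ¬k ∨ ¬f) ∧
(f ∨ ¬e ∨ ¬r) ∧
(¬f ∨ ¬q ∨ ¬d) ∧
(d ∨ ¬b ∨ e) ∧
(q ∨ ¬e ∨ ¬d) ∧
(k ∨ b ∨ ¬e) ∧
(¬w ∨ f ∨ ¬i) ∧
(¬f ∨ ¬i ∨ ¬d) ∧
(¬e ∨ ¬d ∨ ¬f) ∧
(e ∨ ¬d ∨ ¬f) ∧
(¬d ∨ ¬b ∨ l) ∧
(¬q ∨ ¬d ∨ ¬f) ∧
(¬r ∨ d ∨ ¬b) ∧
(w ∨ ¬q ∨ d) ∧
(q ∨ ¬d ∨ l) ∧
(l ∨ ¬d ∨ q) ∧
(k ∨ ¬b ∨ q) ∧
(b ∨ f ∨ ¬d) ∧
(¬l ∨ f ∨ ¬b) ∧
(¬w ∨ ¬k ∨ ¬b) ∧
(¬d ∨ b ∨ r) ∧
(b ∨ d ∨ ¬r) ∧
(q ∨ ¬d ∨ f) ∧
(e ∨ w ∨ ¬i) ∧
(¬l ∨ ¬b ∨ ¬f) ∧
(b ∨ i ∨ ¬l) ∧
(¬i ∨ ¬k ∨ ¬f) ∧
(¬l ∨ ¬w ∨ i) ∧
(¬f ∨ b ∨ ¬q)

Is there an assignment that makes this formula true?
No

No, the formula is not satisfiable.

No assignment of truth values to the variables can make all 43 clauses true simultaneously.

The formula is UNSAT (unsatisfiable).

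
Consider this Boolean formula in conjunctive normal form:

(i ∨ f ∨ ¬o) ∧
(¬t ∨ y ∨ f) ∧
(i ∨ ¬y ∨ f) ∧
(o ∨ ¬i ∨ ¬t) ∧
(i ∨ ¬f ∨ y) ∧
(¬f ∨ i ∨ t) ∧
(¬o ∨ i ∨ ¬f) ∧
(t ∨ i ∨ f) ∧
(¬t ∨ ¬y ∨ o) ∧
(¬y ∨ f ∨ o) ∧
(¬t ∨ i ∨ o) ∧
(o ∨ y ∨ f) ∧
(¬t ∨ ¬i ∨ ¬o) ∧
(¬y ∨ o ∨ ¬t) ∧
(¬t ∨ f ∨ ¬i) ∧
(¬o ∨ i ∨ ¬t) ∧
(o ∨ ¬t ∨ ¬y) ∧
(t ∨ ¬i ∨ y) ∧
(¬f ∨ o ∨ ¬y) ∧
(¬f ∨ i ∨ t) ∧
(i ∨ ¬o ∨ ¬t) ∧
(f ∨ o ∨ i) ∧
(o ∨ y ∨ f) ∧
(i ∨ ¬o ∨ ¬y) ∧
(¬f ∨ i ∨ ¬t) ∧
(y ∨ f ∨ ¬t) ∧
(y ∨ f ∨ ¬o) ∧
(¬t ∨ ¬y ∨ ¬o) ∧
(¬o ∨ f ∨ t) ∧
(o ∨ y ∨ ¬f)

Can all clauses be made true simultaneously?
Yes

Yes, the formula is satisfiable.

One satisfying assignment is: t=False, f=True, y=True, i=True, o=True

Verification: With this assignment, all 30 clauses evaluate to true.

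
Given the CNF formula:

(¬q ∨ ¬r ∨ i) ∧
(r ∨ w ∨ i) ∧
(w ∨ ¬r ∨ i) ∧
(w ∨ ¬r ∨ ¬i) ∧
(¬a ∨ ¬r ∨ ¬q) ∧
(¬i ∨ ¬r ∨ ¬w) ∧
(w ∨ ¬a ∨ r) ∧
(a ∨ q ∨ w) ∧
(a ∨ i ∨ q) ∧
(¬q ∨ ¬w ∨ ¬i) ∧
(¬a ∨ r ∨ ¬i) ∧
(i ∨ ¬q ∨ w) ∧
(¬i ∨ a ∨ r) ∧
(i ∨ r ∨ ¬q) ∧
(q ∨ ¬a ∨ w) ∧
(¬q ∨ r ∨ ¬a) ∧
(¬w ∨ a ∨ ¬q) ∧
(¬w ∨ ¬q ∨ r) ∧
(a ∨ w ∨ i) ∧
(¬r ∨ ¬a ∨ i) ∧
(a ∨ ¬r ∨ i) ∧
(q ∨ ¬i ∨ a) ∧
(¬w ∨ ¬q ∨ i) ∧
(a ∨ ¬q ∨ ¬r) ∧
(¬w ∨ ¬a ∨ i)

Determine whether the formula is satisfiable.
No

No, the formula is not satisfiable.

No assignment of truth values to the variables can make all 25 clauses true simultaneously.

The formula is UNSAT (unsatisfiable).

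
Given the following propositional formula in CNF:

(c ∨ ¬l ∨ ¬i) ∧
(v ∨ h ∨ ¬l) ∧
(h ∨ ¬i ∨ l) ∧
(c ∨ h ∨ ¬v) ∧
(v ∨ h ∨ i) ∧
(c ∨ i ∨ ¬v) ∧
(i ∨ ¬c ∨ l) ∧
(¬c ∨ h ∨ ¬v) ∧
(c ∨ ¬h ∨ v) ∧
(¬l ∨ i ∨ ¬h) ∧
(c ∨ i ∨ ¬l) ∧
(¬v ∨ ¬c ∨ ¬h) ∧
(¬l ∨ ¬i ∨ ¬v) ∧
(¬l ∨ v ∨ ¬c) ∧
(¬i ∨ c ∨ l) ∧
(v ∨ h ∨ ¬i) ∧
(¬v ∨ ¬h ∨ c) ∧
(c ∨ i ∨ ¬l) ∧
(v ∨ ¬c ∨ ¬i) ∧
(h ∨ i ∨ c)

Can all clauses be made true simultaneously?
No

No, the formula is not satisfiable.

No assignment of truth values to the variables can make all 20 clauses true simultaneously.

The formula is UNSAT (unsatisfiable).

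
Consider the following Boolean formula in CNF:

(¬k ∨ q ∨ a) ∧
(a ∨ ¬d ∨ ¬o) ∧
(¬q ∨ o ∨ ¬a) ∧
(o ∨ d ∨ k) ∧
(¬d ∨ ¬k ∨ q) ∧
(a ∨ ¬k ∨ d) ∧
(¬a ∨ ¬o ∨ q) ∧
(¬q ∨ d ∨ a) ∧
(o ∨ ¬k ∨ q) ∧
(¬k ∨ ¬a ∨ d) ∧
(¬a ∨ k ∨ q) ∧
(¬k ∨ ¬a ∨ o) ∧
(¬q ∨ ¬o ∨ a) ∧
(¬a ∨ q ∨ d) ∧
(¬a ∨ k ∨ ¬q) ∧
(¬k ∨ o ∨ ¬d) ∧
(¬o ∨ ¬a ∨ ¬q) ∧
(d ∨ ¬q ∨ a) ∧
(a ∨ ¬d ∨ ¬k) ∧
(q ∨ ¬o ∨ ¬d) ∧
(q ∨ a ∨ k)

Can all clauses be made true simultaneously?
Yes

Yes, the formula is satisfiable.

One satisfying assignment is: q=True, k=False, o=False, a=False, d=True

Verification: With this assignment, all 21 clauses evaluate to true.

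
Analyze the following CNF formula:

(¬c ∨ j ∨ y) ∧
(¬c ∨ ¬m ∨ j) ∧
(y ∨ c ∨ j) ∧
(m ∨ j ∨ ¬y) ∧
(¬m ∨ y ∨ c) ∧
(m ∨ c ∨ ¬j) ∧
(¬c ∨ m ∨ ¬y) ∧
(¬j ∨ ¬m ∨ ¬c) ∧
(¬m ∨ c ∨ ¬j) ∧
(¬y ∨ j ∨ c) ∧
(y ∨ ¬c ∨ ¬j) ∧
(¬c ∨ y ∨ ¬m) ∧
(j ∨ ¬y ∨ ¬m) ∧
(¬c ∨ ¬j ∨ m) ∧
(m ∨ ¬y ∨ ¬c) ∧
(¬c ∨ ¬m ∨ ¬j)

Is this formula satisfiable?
No

No, the formula is not satisfiable.

No assignment of truth values to the variables can make all 16 clauses true simultaneously.

The formula is UNSAT (unsatisfiable).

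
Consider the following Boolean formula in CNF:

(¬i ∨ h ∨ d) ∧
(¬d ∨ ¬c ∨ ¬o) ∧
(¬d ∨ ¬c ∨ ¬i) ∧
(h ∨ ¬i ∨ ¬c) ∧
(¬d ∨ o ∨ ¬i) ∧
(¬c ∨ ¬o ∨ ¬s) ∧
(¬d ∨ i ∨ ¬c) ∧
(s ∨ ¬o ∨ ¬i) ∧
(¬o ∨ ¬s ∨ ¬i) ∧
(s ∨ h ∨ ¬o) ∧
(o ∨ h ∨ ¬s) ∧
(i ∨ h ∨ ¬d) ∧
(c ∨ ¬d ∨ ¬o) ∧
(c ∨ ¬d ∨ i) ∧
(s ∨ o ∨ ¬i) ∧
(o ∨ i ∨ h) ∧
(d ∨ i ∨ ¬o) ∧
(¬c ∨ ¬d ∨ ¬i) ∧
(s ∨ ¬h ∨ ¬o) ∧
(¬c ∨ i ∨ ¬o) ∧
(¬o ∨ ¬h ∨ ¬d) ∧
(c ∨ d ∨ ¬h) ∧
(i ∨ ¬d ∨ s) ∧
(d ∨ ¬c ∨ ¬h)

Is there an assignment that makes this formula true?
No

No, the formula is not satisfiable.

No assignment of truth values to the variables can make all 24 clauses true simultaneously.

The formula is UNSAT (unsatisfiable).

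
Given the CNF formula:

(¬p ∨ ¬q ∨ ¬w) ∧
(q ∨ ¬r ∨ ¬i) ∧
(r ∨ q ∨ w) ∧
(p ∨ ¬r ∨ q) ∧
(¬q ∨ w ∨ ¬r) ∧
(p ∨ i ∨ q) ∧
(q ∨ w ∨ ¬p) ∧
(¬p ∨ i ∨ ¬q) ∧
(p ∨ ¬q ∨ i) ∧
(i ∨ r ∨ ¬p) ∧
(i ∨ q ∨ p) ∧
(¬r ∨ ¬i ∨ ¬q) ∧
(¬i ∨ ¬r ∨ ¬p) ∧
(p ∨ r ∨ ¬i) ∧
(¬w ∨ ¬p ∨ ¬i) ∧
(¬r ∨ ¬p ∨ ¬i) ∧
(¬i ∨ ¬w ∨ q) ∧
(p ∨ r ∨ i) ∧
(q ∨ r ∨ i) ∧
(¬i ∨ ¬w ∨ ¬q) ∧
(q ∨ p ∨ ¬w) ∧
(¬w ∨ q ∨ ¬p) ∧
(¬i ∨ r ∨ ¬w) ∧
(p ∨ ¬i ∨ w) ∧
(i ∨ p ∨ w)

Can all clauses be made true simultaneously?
Yes

Yes, the formula is satisfiable.

One satisfying assignment is: p=True, w=False, r=False, q=True, i=True

Verification: With this assignment, all 25 clauses evaluate to true.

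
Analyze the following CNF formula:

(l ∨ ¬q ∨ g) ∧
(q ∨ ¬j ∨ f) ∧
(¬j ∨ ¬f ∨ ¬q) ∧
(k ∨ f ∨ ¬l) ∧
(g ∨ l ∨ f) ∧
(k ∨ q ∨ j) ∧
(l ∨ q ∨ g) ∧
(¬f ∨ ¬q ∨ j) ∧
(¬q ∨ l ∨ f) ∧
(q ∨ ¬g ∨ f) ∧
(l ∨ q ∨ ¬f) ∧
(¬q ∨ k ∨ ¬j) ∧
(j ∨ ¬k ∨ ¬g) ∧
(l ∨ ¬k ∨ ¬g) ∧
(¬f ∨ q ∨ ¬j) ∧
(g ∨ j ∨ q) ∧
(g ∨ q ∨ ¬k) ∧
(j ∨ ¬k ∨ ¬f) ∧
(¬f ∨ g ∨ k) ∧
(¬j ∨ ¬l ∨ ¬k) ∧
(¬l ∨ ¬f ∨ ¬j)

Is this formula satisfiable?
Yes

Yes, the formula is satisfiable.

One satisfying assignment is: j=False, f=False, g=False, l=True, q=True, k=True

Verification: With this assignment, all 21 clauses evaluate to true.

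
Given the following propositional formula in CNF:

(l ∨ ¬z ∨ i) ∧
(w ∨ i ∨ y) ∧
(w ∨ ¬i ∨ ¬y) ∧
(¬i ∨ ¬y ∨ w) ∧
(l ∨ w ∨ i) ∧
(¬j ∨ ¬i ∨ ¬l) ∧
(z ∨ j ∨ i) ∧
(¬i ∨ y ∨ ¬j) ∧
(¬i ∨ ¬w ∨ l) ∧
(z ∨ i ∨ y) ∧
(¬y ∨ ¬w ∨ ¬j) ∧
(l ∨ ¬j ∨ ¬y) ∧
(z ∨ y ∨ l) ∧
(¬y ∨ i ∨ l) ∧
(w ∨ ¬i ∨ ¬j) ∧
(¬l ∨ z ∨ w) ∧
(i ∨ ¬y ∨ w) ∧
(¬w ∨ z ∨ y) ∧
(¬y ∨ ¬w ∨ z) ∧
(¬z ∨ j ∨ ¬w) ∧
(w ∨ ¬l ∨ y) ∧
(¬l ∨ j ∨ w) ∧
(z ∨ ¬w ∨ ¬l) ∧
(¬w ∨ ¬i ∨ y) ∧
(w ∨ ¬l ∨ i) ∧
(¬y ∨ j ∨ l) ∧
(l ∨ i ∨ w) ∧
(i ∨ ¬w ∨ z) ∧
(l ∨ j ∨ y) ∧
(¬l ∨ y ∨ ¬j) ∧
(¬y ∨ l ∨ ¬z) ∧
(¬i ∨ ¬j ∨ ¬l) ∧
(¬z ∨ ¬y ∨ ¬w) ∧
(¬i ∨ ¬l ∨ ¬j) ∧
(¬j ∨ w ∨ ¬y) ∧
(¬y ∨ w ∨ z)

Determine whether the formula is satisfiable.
No

No, the formula is not satisfiable.

No assignment of truth values to the variables can make all 36 clauses true simultaneously.

The formula is UNSAT (unsatisfiable).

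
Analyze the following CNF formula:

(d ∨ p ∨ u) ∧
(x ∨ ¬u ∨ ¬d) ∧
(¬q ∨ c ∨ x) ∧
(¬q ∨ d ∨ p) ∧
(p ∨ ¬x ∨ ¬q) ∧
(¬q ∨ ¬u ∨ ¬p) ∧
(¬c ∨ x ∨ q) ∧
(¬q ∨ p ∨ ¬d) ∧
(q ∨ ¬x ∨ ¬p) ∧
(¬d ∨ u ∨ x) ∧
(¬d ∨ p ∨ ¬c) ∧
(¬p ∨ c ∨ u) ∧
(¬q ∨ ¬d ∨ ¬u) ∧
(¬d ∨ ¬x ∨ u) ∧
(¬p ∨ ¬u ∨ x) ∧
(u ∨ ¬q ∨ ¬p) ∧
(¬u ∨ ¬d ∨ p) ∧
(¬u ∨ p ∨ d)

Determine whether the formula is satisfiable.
No

No, the formula is not satisfiable.

No assignment of truth values to the variables can make all 18 clauses true simultaneously.

The formula is UNSAT (unsatisfiable).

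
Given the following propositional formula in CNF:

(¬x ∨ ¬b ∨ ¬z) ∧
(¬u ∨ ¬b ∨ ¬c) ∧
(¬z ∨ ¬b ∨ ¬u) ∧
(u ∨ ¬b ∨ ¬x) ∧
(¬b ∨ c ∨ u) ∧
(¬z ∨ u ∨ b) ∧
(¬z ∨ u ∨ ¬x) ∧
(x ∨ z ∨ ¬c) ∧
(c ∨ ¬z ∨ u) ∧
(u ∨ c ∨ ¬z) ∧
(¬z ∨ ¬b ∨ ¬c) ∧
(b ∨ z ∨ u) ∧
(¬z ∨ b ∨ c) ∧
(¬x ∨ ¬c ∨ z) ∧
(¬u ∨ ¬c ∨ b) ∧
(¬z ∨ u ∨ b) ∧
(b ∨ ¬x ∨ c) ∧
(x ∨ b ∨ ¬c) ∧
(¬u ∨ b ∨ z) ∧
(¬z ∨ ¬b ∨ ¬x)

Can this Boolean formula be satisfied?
Yes

Yes, the formula is satisfiable.

One satisfying assignment is: x=False, u=True, b=True, z=False, c=False

Verification: With this assignment, all 20 clauses evaluate to true.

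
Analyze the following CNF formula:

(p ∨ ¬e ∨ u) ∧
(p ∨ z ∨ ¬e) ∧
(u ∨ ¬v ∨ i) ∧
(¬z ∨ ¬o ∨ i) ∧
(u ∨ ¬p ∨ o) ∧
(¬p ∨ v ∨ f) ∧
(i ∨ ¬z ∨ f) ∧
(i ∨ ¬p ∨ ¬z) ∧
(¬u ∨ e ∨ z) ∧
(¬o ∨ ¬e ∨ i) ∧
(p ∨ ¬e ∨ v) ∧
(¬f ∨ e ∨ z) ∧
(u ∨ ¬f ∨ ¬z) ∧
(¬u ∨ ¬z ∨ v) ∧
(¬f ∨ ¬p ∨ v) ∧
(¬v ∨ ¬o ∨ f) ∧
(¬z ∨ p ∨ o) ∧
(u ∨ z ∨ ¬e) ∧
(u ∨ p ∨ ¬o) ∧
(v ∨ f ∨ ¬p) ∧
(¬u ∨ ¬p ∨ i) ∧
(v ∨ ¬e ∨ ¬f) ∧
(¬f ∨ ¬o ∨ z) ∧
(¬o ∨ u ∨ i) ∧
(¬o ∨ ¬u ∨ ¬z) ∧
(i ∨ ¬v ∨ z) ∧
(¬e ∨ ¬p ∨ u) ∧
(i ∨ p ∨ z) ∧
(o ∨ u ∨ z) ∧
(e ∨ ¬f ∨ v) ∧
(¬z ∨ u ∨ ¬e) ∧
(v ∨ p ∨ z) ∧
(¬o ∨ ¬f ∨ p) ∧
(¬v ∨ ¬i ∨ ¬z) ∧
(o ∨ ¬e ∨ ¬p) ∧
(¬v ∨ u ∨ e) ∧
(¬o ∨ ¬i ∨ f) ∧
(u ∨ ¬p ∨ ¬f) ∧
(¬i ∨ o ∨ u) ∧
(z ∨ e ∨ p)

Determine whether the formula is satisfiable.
No

No, the formula is not satisfiable.

No assignment of truth values to the variables can make all 40 clauses true simultaneously.

The formula is UNSAT (unsatisfiable).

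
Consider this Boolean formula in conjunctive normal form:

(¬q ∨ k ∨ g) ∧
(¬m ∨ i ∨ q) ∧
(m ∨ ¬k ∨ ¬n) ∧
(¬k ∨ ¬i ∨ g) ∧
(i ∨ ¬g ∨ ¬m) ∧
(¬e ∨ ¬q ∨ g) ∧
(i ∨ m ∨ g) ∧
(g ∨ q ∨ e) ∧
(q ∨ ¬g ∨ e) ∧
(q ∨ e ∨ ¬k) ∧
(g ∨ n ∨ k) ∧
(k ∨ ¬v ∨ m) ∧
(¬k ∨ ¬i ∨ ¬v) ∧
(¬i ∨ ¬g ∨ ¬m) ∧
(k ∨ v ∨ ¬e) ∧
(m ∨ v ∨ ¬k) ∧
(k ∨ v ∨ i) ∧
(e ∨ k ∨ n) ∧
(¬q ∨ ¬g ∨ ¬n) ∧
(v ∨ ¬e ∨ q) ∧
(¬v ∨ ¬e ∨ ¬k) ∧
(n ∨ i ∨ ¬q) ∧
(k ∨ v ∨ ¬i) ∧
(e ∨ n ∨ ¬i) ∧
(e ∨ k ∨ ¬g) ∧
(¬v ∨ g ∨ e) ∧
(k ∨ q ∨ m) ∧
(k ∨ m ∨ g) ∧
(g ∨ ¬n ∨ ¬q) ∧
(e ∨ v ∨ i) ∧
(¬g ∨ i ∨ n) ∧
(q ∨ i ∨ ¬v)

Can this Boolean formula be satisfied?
Yes

Yes, the formula is satisfiable.

One satisfying assignment is: v=True, e=True, m=True, g=False, i=True, k=False, q=False, n=True

Verification: With this assignment, all 32 clauses evaluate to true.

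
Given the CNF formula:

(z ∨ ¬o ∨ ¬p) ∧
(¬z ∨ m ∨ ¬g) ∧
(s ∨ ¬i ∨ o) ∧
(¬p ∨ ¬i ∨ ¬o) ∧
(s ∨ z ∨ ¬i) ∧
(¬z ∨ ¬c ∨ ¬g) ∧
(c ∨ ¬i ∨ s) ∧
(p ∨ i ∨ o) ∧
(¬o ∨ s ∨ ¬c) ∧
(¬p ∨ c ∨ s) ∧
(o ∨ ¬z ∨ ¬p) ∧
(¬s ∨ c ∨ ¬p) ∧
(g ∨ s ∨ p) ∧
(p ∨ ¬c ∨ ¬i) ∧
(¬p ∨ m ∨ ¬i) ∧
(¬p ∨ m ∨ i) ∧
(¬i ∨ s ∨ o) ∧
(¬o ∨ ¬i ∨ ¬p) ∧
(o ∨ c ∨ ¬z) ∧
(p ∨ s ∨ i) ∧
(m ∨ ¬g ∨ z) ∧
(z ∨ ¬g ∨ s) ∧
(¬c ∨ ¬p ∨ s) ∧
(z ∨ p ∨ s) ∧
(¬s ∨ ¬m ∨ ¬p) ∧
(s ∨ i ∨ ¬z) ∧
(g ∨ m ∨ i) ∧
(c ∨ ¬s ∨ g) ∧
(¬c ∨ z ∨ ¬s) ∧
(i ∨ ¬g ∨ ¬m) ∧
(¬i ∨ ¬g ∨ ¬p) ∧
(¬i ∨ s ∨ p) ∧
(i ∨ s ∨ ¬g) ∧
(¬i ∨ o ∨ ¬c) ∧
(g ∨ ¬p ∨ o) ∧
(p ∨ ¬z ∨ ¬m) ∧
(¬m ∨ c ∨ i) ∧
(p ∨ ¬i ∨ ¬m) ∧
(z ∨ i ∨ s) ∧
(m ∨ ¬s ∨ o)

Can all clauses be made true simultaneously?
No

No, the formula is not satisfiable.

No assignment of truth values to the variables can make all 40 clauses true simultaneously.

The formula is UNSAT (unsatisfiable).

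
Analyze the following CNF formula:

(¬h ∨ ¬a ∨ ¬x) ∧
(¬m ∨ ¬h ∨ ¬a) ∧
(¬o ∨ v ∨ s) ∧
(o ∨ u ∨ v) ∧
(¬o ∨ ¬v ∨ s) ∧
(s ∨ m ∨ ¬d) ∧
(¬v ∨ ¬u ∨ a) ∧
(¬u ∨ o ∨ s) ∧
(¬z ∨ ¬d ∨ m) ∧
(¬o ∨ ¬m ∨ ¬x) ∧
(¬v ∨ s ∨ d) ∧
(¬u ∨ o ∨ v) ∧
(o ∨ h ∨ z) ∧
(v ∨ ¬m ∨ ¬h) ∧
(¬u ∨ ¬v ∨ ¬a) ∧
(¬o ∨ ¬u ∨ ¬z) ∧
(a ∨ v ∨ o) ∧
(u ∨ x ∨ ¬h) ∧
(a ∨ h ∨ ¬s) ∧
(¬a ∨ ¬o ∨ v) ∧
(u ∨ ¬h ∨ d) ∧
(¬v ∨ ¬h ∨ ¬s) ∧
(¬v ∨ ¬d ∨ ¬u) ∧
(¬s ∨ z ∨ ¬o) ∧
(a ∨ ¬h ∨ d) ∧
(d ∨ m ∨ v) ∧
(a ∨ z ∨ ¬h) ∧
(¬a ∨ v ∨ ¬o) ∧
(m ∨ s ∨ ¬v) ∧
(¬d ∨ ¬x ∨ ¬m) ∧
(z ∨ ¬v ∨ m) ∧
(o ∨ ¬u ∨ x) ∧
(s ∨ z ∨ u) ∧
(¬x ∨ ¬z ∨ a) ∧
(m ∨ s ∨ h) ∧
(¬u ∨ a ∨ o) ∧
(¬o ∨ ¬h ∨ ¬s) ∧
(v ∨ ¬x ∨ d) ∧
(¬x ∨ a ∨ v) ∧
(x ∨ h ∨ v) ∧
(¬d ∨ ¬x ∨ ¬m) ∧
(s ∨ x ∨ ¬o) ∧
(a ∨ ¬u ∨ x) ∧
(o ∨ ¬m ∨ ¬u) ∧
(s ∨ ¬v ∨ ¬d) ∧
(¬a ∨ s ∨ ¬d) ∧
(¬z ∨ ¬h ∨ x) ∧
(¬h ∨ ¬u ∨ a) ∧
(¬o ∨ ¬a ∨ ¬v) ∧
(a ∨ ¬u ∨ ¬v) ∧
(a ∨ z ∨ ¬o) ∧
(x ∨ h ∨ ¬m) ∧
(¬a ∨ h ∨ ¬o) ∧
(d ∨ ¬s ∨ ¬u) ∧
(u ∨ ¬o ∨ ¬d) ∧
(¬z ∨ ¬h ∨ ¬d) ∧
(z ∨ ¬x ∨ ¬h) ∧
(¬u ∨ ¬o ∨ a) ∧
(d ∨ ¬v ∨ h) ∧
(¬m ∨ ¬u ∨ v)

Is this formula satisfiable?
No

No, the formula is not satisfiable.

No assignment of truth values to the variables can make all 60 clauses true simultaneously.

The formula is UNSAT (unsatisfiable).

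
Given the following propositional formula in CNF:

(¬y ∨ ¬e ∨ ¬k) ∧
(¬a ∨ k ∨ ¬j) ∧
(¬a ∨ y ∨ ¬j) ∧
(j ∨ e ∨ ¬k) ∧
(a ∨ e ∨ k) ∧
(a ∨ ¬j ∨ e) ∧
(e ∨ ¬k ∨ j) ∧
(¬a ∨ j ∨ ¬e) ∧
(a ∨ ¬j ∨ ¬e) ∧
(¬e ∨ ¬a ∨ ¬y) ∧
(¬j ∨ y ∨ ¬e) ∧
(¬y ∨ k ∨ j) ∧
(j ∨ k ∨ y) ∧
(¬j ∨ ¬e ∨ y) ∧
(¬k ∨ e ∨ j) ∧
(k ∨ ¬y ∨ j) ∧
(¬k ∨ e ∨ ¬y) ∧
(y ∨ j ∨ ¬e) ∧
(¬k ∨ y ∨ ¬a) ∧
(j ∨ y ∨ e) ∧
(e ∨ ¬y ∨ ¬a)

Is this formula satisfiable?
No

No, the formula is not satisfiable.

No assignment of truth values to the variables can make all 21 clauses true simultaneously.

The formula is UNSAT (unsatisfiable).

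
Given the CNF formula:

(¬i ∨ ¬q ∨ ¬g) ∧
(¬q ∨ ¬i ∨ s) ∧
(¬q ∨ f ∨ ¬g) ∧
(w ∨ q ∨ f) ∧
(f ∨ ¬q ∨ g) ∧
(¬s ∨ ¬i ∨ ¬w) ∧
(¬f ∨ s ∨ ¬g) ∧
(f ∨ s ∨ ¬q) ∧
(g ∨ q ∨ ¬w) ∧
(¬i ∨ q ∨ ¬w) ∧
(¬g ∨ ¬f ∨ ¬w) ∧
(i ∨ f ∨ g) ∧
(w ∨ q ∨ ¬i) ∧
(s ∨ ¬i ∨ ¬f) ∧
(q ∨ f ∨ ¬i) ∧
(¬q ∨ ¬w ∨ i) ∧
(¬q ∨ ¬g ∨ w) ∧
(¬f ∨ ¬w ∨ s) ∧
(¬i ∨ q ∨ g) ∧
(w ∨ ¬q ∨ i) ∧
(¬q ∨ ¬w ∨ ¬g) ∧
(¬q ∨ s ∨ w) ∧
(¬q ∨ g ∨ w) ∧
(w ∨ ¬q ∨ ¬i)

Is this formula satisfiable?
Yes

Yes, the formula is satisfiable.

One satisfying assignment is: i=False, s=False, f=False, g=True, q=False, w=True

Verification: With this assignment, all 24 clauses evaluate to true.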